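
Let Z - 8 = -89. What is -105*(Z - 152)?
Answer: 24465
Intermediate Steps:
Z = -81 (Z = 8 - 89 = -81)
-105*(Z - 152) = -105*(-81 - 152) = -105*(-233) = 24465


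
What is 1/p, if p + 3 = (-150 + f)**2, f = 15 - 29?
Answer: 1/26893 ≈ 3.7184e-5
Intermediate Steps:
f = -14
p = 26893 (p = -3 + (-150 - 14)**2 = -3 + (-164)**2 = -3 + 26896 = 26893)
1/p = 1/26893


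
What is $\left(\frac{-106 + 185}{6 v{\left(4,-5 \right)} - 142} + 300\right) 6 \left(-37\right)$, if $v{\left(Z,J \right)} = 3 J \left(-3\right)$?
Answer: $- \frac{4271169}{64} \approx -66737.0$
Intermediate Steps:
$v{\left(Z,J \right)} = - 9 J$
$\left(\frac{-106 + 185}{6 v{\left(4,-5 \right)} - 142} + 300\right) 6 \left(-37\right) = \left(\frac{-106 + 185}{6 \left(\left(-9\right) \left(-5\right)\right) - 142} + 300\right) 6 \left(-37\right) = \left(\frac{79}{6 \cdot 45 - 142} + 300\right) \left(-222\right) = \left(\frac{79}{270 - 142} + 300\right) \left(-222\right) = \left(\frac{79}{128} + 300\right) \left(-222\right) = \frac{38479}{128} \left(-222\right) = - \frac{4271169}{64}$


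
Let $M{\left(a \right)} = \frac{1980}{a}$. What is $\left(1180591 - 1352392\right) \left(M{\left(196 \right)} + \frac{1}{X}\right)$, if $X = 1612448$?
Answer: $- \frac{19589285278287}{11287136} \approx -1.7355 \cdot 10^{6}$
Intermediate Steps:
$\left(1180591 - 1352392\right) \left(M{\left(196 \right)} + \frac{1}{X}\right) = \left(1180591 - 1352392\right) \left(\frac{1980}{196} + \frac{1}{1612448}\right) = - 171801 \left(1980 \cdot \frac{1}{196} + \frac{1}{1612448}\right) = - 171801 \left(\frac{495}{49} + \frac{1}{1612448}\right) = \left(-171801\right) \frac{798161809}{79009952} = - \frac{19589285278287}{11287136}$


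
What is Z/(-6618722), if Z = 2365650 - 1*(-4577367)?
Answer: -6943017/6618722 ≈ -1.0490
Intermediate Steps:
Z = 6943017 (Z = 2365650 + 4577367 = 6943017)
Z/(-6618722) = 6943017/(-6618722) = 6943017*(-1/6618722) = -6943017/6618722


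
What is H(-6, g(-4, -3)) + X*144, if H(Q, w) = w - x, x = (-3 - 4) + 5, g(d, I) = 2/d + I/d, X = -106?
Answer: -61047/4 ≈ -15262.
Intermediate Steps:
x = -2 (x = -7 + 5 = -2)
H(Q, w) = 2 + w (H(Q, w) = w - 1*(-2) = w + 2 = 2 + w)
H(-6, g(-4, -3)) + X*144 = (2 + (2 - 3)/(-4)) - 106*144 = (2 - ¼*(-1)) - 15264 = (2 + ¼) - 15264 = 9/4 - 15264 = -61047/4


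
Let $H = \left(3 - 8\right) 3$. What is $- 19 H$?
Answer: $285$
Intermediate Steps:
$H = -15$ ($H = \left(-5\right) 3 = -15$)
$- 19 H = \left(-19\right) \left(-15\right) = 285$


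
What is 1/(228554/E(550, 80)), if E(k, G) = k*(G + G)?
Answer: 44000/114277 ≈ 0.38503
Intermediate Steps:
E(k, G) = 2*G*k (E(k, G) = k*(2*G) = 2*G*k)
1/(228554/E(550, 80)) = 1/(228554/((2*80*550))) = 1/(228554/88000) = 1/(228554*(1/88000)) = 1/(114277/44000) = 44000/114277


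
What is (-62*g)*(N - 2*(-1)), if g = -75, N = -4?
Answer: -9300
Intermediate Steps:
(-62*g)*(N - 2*(-1)) = (-62*(-75))*(-4 - 2*(-1)) = 4650*(-4 + 2) = 4650*(-2) = -9300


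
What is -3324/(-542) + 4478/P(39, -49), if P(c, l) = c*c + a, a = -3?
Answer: 1868227/205689 ≈ 9.0828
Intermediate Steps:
P(c, l) = -3 + c² (P(c, l) = c*c - 3 = c² - 3 = -3 + c²)
-3324/(-542) + 4478/P(39, -49) = -3324/(-542) + 4478/(-3 + 39²) = -3324*(-1/542) + 4478/(-3 + 1521) = 1662/271 + 4478/1518 = 1662/271 + 4478*(1/1518) = 1662/271 + 2239/759 = 1868227/205689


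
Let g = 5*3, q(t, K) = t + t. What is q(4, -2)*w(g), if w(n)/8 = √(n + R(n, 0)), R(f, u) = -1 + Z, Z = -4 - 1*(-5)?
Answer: 64*√15 ≈ 247.87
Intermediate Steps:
q(t, K) = 2*t
Z = 1 (Z = -4 + 5 = 1)
g = 15
R(f, u) = 0 (R(f, u) = -1 + 1 = 0)
w(n) = 8*√n (w(n) = 8*√(n + 0) = 8*√n)
q(4, -2)*w(g) = (2*4)*(8*√15) = 8*(8*√15) = 64*√15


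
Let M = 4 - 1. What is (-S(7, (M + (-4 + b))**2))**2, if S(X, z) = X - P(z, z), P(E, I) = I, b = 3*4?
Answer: 12996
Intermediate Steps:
b = 12
M = 3
S(X, z) = X - z
(-S(7, (M + (-4 + b))**2))**2 = (-(7 - (3 + (-4 + 12))**2))**2 = (-(7 - (3 + 8)**2))**2 = (-(7 - 1*11**2))**2 = (-(7 - 1*121))**2 = (-(7 - 121))**2 = (-1*(-114))**2 = 114**2 = 12996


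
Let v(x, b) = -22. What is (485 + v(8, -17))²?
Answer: 214369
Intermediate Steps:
(485 + v(8, -17))² = (485 - 22)² = 463² = 214369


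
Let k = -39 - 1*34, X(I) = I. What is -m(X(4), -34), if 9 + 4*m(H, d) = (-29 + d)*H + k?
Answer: 167/2 ≈ 83.500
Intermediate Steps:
k = -73 (k = -39 - 34 = -73)
m(H, d) = -41/2 + H*(-29 + d)/4 (m(H, d) = -9/4 + ((-29 + d)*H - 73)/4 = -9/4 + (H*(-29 + d) - 73)/4 = -9/4 + (-73 + H*(-29 + d))/4 = -9/4 + (-73/4 + H*(-29 + d)/4) = -41/2 + H*(-29 + d)/4)
-m(X(4), -34) = -(-41/2 - 29/4*4 + (¼)*4*(-34)) = -(-41/2 - 29 - 34) = -1*(-167/2) = 167/2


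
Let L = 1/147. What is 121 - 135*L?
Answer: 5884/49 ≈ 120.08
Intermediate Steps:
L = 1/147 ≈ 0.0068027
121 - 135*L = 121 - 135*1/147 = 121 - 45/49 = 5884/49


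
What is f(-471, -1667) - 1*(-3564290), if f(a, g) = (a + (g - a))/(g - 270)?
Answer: 6904031397/1937 ≈ 3.5643e+6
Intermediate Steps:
f(a, g) = g/(-270 + g)
f(-471, -1667) - 1*(-3564290) = -1667/(-270 - 1667) - 1*(-3564290) = -1667/(-1937) + 3564290 = -1667*(-1/1937) + 3564290 = 1667/1937 + 3564290 = 6904031397/1937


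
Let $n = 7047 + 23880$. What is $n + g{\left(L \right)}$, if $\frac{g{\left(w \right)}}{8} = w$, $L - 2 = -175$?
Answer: $29543$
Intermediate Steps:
$L = -173$ ($L = 2 - 175 = -173$)
$n = 30927$
$g{\left(w \right)} = 8 w$
$n + g{\left(L \right)} = 30927 + 8 \left(-173\right) = 30927 - 1384 = 29543$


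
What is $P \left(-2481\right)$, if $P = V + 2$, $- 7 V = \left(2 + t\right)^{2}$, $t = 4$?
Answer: $\frac{54582}{7} \approx 7797.4$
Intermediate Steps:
$V = - \frac{36}{7}$ ($V = - \frac{\left(2 + 4\right)^{2}}{7} = - \frac{6^{2}}{7} = \left(- \frac{1}{7}\right) 36 = - \frac{36}{7} \approx -5.1429$)
$P = - \frac{22}{7}$ ($P = - \frac{36}{7} + 2 = - \frac{22}{7} \approx -3.1429$)
$P \left(-2481\right) = \left(- \frac{22}{7}\right) \left(-2481\right) = \frac{54582}{7}$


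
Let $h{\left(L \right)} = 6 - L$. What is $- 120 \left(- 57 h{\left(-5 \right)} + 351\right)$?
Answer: $33120$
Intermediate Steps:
$- 120 \left(- 57 h{\left(-5 \right)} + 351\right) = - 120 \left(- 57 \left(6 - -5\right) + 351\right) = - 120 \left(- 57 \left(6 + 5\right) + 351\right) = - 120 \left(\left(-57\right) 11 + 351\right) = - 120 \left(-627 + 351\right) = \left(-120\right) \left(-276\right) = 33120$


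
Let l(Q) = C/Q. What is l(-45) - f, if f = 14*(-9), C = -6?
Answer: 1892/15 ≈ 126.13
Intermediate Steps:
f = -126
l(Q) = -6/Q
l(-45) - f = -6/(-45) - 1*(-126) = -6*(-1/45) + 126 = 2/15 + 126 = 1892/15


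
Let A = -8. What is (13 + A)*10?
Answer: 50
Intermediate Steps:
(13 + A)*10 = (13 - 8)*10 = 5*10 = 50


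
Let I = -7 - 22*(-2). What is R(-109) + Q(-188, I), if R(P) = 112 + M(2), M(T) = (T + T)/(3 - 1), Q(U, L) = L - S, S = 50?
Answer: 101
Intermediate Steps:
I = 37 (I = -7 + 44 = 37)
Q(U, L) = -50 + L (Q(U, L) = L - 1*50 = L - 50 = -50 + L)
M(T) = T (M(T) = (2*T)/2 = (2*T)*(½) = T)
R(P) = 114 (R(P) = 112 + 2 = 114)
R(-109) + Q(-188, I) = 114 + (-50 + 37) = 114 - 13 = 101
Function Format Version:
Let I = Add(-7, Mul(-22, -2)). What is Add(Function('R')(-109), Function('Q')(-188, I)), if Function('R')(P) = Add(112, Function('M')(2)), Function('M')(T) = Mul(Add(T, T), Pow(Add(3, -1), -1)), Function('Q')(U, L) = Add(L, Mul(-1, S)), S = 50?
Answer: 101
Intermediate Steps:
I = 37 (I = Add(-7, 44) = 37)
Function('Q')(U, L) = Add(-50, L) (Function('Q')(U, L) = Add(L, Mul(-1, 50)) = Add(L, -50) = Add(-50, L))
Function('M')(T) = T (Function('M')(T) = Mul(Mul(2, T), Pow(2, -1)) = Mul(Mul(2, T), Rational(1, 2)) = T)
Function('R')(P) = 114 (Function('R')(P) = Add(112, 2) = 114)
Add(Function('R')(-109), Function('Q')(-188, I)) = Add(114, Add(-50, 37)) = Add(114, -13) = 101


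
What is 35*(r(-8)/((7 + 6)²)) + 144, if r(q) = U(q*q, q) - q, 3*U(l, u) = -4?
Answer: 73708/507 ≈ 145.38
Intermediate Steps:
U(l, u) = -4/3 (U(l, u) = (⅓)*(-4) = -4/3)
r(q) = -4/3 - q
35*(r(-8)/((7 + 6)²)) + 144 = 35*((-4/3 - 1*(-8))/((7 + 6)²)) + 144 = 35*((-4/3 + 8)/(13²)) + 144 = 35*((20/3)/169) + 144 = 35*((20/3)*(1/169)) + 144 = 35*(20/507) + 144 = 700/507 + 144 = 73708/507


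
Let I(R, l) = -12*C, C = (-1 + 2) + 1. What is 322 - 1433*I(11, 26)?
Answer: 34714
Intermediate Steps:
C = 2 (C = 1 + 1 = 2)
I(R, l) = -24 (I(R, l) = -12*2 = -24)
322 - 1433*I(11, 26) = 322 - 1433*(-24) = 322 + 34392 = 34714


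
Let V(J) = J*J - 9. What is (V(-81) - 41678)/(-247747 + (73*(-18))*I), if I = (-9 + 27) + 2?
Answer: 2702/21079 ≈ 0.12818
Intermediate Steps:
I = 20 (I = 18 + 2 = 20)
V(J) = -9 + J**2 (V(J) = J**2 - 9 = -9 + J**2)
(V(-81) - 41678)/(-247747 + (73*(-18))*I) = ((-9 + (-81)**2) - 41678)/(-247747 + (73*(-18))*20) = ((-9 + 6561) - 41678)/(-247747 - 1314*20) = (6552 - 41678)/(-247747 - 26280) = -35126/(-274027) = -35126*(-1/274027) = 2702/21079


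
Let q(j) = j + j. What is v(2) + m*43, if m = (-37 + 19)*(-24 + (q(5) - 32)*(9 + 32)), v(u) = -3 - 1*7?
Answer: 716714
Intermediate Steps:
q(j) = 2*j
v(u) = -10 (v(u) = -3 - 7 = -10)
m = 16668 (m = (-37 + 19)*(-24 + (2*5 - 32)*(9 + 32)) = -18*(-24 + (10 - 32)*41) = -18*(-24 - 22*41) = -18*(-24 - 902) = -18*(-926) = 16668)
v(2) + m*43 = -10 + 16668*43 = -10 + 716724 = 716714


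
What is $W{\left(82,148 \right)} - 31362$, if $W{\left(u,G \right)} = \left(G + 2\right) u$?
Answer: $-19062$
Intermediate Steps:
$W{\left(u,G \right)} = u \left(2 + G\right)$ ($W{\left(u,G \right)} = \left(2 + G\right) u = u \left(2 + G\right)$)
$W{\left(82,148 \right)} - 31362 = 82 \left(2 + 148\right) - 31362 = 82 \cdot 150 - 31362 = 12300 - 31362 = -19062$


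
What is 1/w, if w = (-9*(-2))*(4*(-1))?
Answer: -1/72 ≈ -0.013889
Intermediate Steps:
w = -72 (w = 18*(-4) = -72)
1/w = 1/(-72) = -1/72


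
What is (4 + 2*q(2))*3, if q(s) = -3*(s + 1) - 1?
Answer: -48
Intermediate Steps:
q(s) = -4 - 3*s (q(s) = -3*(1 + s) - 1 = (-3 - 3*s) - 1 = -4 - 3*s)
(4 + 2*q(2))*3 = (4 + 2*(-4 - 3*2))*3 = (4 + 2*(-4 - 6))*3 = (4 + 2*(-10))*3 = (4 - 20)*3 = -16*3 = -48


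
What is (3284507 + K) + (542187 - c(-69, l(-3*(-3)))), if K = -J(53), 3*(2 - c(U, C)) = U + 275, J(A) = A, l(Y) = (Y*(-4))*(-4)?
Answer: 11480123/3 ≈ 3.8267e+6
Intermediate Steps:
l(Y) = 16*Y (l(Y) = -4*Y*(-4) = 16*Y)
c(U, C) = -269/3 - U/3 (c(U, C) = 2 - (U + 275)/3 = 2 - (275 + U)/3 = 2 + (-275/3 - U/3) = -269/3 - U/3)
K = -53 (K = -1*53 = -53)
(3284507 + K) + (542187 - c(-69, l(-3*(-3)))) = (3284507 - 53) + (542187 - (-269/3 - ⅓*(-69))) = 3284454 + (542187 - (-269/3 + 23)) = 3284454 + (542187 - 1*(-200/3)) = 3284454 + (542187 + 200/3) = 3284454 + 1626761/3 = 11480123/3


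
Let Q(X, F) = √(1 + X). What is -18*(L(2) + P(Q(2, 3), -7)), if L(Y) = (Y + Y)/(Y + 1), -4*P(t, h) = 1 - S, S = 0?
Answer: -39/2 ≈ -19.500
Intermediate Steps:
P(t, h) = -¼ (P(t, h) = -(1 - 1*0)/4 = -(1 + 0)/4 = -¼*1 = -¼)
L(Y) = 2*Y/(1 + Y) (L(Y) = (2*Y)/(1 + Y) = 2*Y/(1 + Y))
-18*(L(2) + P(Q(2, 3), -7)) = -18*(2*2/(1 + 2) - ¼) = -18*(2*2/3 - ¼) = -18*(2*2*(⅓) - ¼) = -18*(4/3 - ¼) = -18*13/12 = -39/2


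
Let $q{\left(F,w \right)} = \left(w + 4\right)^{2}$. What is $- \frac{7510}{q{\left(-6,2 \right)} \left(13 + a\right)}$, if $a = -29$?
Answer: $\frac{3755}{288} \approx 13.038$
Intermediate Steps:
$q{\left(F,w \right)} = \left(4 + w\right)^{2}$
$- \frac{7510}{q{\left(-6,2 \right)} \left(13 + a\right)} = - \frac{7510}{\left(4 + 2\right)^{2} \left(13 - 29\right)} = - \frac{7510}{6^{2} \left(-16\right)} = - \frac{7510}{36 \left(-16\right)} = - \frac{7510}{-576} = \left(-7510\right) \left(- \frac{1}{576}\right) = \frac{3755}{288}$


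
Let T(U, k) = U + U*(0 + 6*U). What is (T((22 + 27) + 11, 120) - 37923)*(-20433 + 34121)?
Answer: -222607944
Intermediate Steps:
T(U, k) = U + 6*U**2 (T(U, k) = U + U*(6*U) = U + 6*U**2)
(T((22 + 27) + 11, 120) - 37923)*(-20433 + 34121) = (((22 + 27) + 11)*(1 + 6*((22 + 27) + 11)) - 37923)*(-20433 + 34121) = ((49 + 11)*(1 + 6*(49 + 11)) - 37923)*13688 = (60*(1 + 6*60) - 37923)*13688 = (60*(1 + 360) - 37923)*13688 = (60*361 - 37923)*13688 = (21660 - 37923)*13688 = -16263*13688 = -222607944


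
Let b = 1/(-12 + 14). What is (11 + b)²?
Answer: 529/4 ≈ 132.25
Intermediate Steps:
b = ½ (b = 1/2 = ½ ≈ 0.50000)
(11 + b)² = (11 + ½)² = (23/2)² = 529/4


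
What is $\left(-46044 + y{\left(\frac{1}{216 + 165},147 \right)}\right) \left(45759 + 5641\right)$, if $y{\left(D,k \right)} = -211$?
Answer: $-2377507000$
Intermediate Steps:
$\left(-46044 + y{\left(\frac{1}{216 + 165},147 \right)}\right) \left(45759 + 5641\right) = \left(-46044 - 211\right) \left(45759 + 5641\right) = \left(-46255\right) 51400 = -2377507000$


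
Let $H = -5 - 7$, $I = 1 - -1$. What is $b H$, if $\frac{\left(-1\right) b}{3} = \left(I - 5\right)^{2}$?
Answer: $324$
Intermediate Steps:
$I = 2$ ($I = 1 + 1 = 2$)
$b = -27$ ($b = - 3 \left(2 - 5\right)^{2} = - 3 \left(-3\right)^{2} = \left(-3\right) 9 = -27$)
$H = -12$
$b H = \left(-27\right) \left(-12\right) = 324$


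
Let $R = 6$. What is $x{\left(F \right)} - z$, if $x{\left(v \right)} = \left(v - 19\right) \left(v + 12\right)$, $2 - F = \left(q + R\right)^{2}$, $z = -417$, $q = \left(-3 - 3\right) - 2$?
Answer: $207$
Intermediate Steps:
$q = -8$ ($q = -6 - 2 = -8$)
$F = -2$ ($F = 2 - \left(-8 + 6\right)^{2} = 2 - \left(-2\right)^{2} = 2 - 4 = -2$)
$x{\left(v \right)} = \left(-19 + v\right) \left(12 + v\right)$
$x{\left(F \right)} - z = \left(-228 + \left(-2\right)^{2} - -14\right) - -417 = \left(-228 + 4 + 14\right) + 417 = -210 + 417 = 207$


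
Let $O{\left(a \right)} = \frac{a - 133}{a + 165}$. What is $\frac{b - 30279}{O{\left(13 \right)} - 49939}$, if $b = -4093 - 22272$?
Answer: $\frac{5041316}{4444631} \approx 1.1342$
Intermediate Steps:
$O{\left(a \right)} = \frac{-133 + a}{165 + a}$
$b = -26365$ ($b = -4093 - 22272 = -26365$)
$\frac{b - 30279}{O{\left(13 \right)} - 49939} = \frac{-26365 - 30279}{\frac{-133 + 13}{165 + 13} - 49939} = - \frac{56644}{\frac{1}{178} \left(-120\right) - 49939} = - \frac{56644}{- \frac{60}{89} - 49939} = - \frac{56644}{- \frac{4444631}{89}} = \left(-56644\right) \left(- \frac{89}{4444631}\right) = \frac{5041316}{4444631}$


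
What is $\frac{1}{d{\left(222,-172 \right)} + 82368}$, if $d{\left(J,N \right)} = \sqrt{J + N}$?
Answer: $\frac{41184}{3392243687} - \frac{5 \sqrt{2}}{6784487374} \approx 1.214 \cdot 10^{-5}$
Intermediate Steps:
$\frac{1}{d{\left(222,-172 \right)} + 82368} = \frac{1}{\sqrt{222 - 172} + 82368} = \frac{1}{\sqrt{50} + 82368} = \frac{1}{5 \sqrt{2} + 82368} = \frac{1}{82368 + 5 \sqrt{2}}$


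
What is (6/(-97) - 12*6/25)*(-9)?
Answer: 64206/2425 ≈ 26.477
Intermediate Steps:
(6/(-97) - 12*6/25)*(-9) = (6*(-1/97) - 72*1/25)*(-9) = (-6/97 - 72/25)*(-9) = -7134/2425*(-9) = 64206/2425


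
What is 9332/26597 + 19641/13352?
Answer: 646992541/355123144 ≈ 1.8219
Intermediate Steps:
9332/26597 + 19641/13352 = 646992541/355123144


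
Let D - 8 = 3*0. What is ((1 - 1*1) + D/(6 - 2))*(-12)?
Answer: -24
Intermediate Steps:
D = 8 (D = 8 + 3*0 = 8 + 0 = 8)
((1 - 1*1) + D/(6 - 2))*(-12) = ((1 - 1*1) + 8/(6 - 2))*(-12) = ((1 - 1) + 8/4)*(-12) = (0 + (¼)*8)*(-12) = (0 + 2)*(-12) = 2*(-12) = -24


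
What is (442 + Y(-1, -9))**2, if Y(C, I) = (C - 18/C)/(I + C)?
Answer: 19386409/100 ≈ 1.9386e+5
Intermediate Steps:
Y(C, I) = (C - 18/C)/(C + I)
(442 + Y(-1, -9))**2 = (442 + (-18 + (-1)**2)/((-1)*(-1 - 9)))**2 = (442 - 1*(-18 + 1)/(-10))**2 = (442 - 1*(-1/10)*(-17))**2 = (442 - 17/10)**2 = (4403/10)**2 = 19386409/100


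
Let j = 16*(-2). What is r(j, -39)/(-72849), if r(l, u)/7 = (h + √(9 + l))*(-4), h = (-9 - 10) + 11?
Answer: -32/10407 + 4*I*√23/10407 ≈ -0.0030749 + 0.0018433*I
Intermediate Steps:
h = -8 (h = -19 + 11 = -8)
j = -32
r(l, u) = 224 - 28*√(9 + l) (r(l, u) = 7*((-8 + √(9 + l))*(-4)) = 7*(32 - 4*√(9 + l)) = 224 - 28*√(9 + l))
r(j, -39)/(-72849) = (224 - 28*√(9 - 32))/(-72849) = (224 - 28*I*√23)*(-1/72849) = -32/10407 + 4*I*√23/10407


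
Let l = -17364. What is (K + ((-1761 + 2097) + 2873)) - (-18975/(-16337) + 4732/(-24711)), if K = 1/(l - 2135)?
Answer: 47918450975873/14937033459 ≈ 3208.0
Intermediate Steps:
K = -1/19499 (K = 1/(-17364 - 2135) = 1/(-19499) = -1/19499 ≈ -5.1285e-5)
(K + ((-1761 + 2097) + 2873)) - (-18975/(-16337) + 4732/(-24711)) = (-1/19499 + ((-1761 + 2097) + 2873)) - (-18975/(-16337) + 4732/(-24711)) = (-1/19499 + (336 + 2873)) - (-18975*(-1/16337) + 4732*(-1/24711)) = (-1/19499 + 3209) - (18975/16337 - 4732/24711) = 62572290/19499 - 1*391584541/403703607 = 62572290/19499 - 391584541/403703607 = 47918450975873/14937033459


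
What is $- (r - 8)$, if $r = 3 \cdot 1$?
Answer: $5$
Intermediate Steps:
$r = 3$
$- (r - 8) = - (3 - 8) = \left(-1\right) \left(-5\right) = 5$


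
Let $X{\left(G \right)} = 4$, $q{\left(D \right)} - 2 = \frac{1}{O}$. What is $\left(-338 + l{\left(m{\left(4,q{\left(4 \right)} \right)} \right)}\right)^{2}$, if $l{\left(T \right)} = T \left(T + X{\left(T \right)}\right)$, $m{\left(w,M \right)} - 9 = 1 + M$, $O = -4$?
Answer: $\frac{5987809}{256} \approx 23390.0$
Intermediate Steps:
$q{\left(D \right)} = \frac{7}{4}$ ($q{\left(D \right)} = 2 + \frac{1}{-4} = 2 - \frac{1}{4} = \frac{7}{4}$)
$m{\left(w,M \right)} = 10 + M$ ($m{\left(w,M \right)} = 9 + \left(1 + M\right) = 10 + M$)
$l{\left(T \right)} = T \left(4 + T\right)$ ($l{\left(T \right)} = T \left(T + 4\right) = T \left(4 + T\right)$)
$\left(-338 + l{\left(m{\left(4,q{\left(4 \right)} \right)} \right)}\right)^{2} = \left(-338 + \left(10 + \frac{7}{4}\right) \left(4 + \left(10 + \frac{7}{4}\right)\right)\right)^{2} = \left(-338 + \frac{47 \left(4 + \frac{47}{4}\right)}{4}\right)^{2} = \left(-338 + \frac{47}{4} \cdot \frac{63}{4}\right)^{2} = \left(-338 + \frac{2961}{16}\right)^{2} = \left(- \frac{2447}{16}\right)^{2} = \frac{5987809}{256}$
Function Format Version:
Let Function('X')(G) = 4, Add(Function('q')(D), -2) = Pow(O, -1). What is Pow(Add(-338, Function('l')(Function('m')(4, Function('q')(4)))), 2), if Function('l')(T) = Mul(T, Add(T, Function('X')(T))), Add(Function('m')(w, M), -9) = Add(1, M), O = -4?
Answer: Rational(5987809, 256) ≈ 23390.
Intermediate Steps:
Function('q')(D) = Rational(7, 4) (Function('q')(D) = Add(2, Pow(-4, -1)) = Add(2, Rational(-1, 4)) = Rational(7, 4))
Function('m')(w, M) = Add(10, M) (Function('m')(w, M) = Add(9, Add(1, M)) = Add(10, M))
Function('l')(T) = Mul(T, Add(4, T)) (Function('l')(T) = Mul(T, Add(T, 4)) = Mul(T, Add(4, T)))
Pow(Add(-338, Function('l')(Function('m')(4, Function('q')(4)))), 2) = Pow(Add(-338, Mul(Add(10, Rational(7, 4)), Add(4, Add(10, Rational(7, 4))))), 2) = Pow(Add(-338, Mul(Rational(47, 4), Add(4, Rational(47, 4)))), 2) = Pow(Add(-338, Mul(Rational(47, 4), Rational(63, 4))), 2) = Pow(Add(-338, Rational(2961, 16)), 2) = Pow(Rational(-2447, 16), 2) = Rational(5987809, 256)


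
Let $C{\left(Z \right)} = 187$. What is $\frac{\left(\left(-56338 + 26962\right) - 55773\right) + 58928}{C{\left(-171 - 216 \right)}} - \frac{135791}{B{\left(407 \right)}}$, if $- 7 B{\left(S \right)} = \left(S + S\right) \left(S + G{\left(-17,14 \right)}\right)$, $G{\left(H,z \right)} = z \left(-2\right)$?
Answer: $- \frac{719235037}{5244602} \approx -137.14$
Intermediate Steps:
$G{\left(H,z \right)} = - 2 z$
$B{\left(S \right)} = - \frac{2 S \left(-28 + S\right)}{7}$ ($B{\left(S \right)} = - \frac{\left(S + S\right) \left(S - 28\right)}{7} = - \frac{2 S \left(S - 28\right)}{7} = - \frac{2 S \left(-28 + S\right)}{7}$)
$\frac{\left(\left(-56338 + 26962\right) - 55773\right) + 58928}{C{\left(-171 - 216 \right)}} - \frac{135791}{B{\left(407 \right)}} = \frac{\left(\left(-56338 + 26962\right) - 55773\right) + 58928}{187} - \frac{135791}{\frac{2}{7} \cdot 407 \left(28 - 407\right)} = \left(\left(-29376 - 55773\right) + 58928\right) \frac{1}{187} - \frac{135791}{\frac{2}{7} \cdot 407 \left(28 - 407\right)} = \left(-85149 + 58928\right) \frac{1}{187} - \frac{135791}{\frac{2}{7} \cdot 407 \left(-379\right)} = \left(-26221\right) \frac{1}{187} - \frac{135791}{- \frac{308506}{7}} = - \frac{26221}{187} - - \frac{950537}{308506} = - \frac{26221}{187} + \frac{950537}{308506} = - \frac{719235037}{5244602}$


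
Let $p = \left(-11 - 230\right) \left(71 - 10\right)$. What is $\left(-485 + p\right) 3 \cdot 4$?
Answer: $-182232$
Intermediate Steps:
$p = -14701$ ($p = \left(-241\right) 61 = -14701$)
$\left(-485 + p\right) 3 \cdot 4 = \left(-485 - 14701\right) 3 \cdot 4 = \left(-15186\right) 12 = -182232$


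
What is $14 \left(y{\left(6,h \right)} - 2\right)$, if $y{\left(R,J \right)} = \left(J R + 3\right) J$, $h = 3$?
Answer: $854$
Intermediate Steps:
$y{\left(R,J \right)} = J \left(3 + J R\right)$ ($y{\left(R,J \right)} = \left(3 + J R\right) J = J \left(3 + J R\right)$)
$14 \left(y{\left(6,h \right)} - 2\right) = 14 \left(3 \left(3 + 3 \cdot 6\right) - 2\right) = 14 \left(3 \left(3 + 18\right) - 2\right) = 14 \left(3 \cdot 21 - 2\right) = 14 \left(63 - 2\right) = 14 \cdot 61 = 854$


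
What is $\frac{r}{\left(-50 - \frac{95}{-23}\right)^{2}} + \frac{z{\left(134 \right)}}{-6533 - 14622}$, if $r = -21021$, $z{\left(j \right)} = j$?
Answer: $- \frac{47079010249}{4709208775} \approx -9.9972$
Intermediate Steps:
$\frac{r}{\left(-50 - \frac{95}{-23}\right)^{2}} + \frac{z{\left(134 \right)}}{-6533 - 14622} = - \frac{21021}{\left(-50 - \frac{95}{-23}\right)^{2}} + \frac{134}{-6533 - 14622} = - \frac{21021}{\left(-50 - - \frac{95}{23}\right)^{2}} + \frac{134}{-6533 - 14622} = - \frac{21021}{\left(-50 + \frac{95}{23}\right)^{2}} + \frac{134}{-21155} = - \frac{21021}{\left(- \frac{1055}{23}\right)^{2}} + 134 \left(- \frac{1}{21155}\right) = - \frac{21021}{\frac{1113025}{529}} - \frac{134}{21155} = \left(-21021\right) \frac{529}{1113025} - \frac{134}{21155} = - \frac{11120109}{1113025} - \frac{134}{21155} = - \frac{47079010249}{4709208775}$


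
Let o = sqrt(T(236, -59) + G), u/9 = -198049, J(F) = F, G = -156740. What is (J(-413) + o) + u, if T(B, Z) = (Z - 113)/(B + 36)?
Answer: -1782854 + I*sqrt(181192171)/34 ≈ -1.7829e+6 + 395.9*I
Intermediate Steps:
T(B, Z) = (-113 + Z)/(36 + B)
u = -1782441 (u = 9*(-198049) = -1782441)
o = I*sqrt(181192171)/34 (o = sqrt((-113 - 59)/(36 + 236) - 156740) = sqrt(-172/272 - 156740) = sqrt((1/272)*(-172) - 156740) = sqrt(-43/68 - 156740) = sqrt(-10658363/68) = I*sqrt(181192171)/34 ≈ 395.9*I)
(J(-413) + o) + u = (-413 + I*sqrt(181192171)/34) - 1782441 = -1782854 + I*sqrt(181192171)/34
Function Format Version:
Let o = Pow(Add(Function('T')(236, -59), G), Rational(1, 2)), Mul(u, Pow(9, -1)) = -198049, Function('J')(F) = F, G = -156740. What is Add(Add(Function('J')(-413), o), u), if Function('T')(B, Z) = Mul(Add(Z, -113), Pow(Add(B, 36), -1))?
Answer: Add(-1782854, Mul(Rational(1, 34), I, Pow(181192171, Rational(1, 2)))) ≈ Add(-1.7829e+6, Mul(395.90, I))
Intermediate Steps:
Function('T')(B, Z) = Mul(Pow(Add(36, B), -1), Add(-113, Z)) (Function('T')(B, Z) = Mul(Add(-113, Z), Pow(Add(36, B), -1)) = Mul(Pow(Add(36, B), -1), Add(-113, Z)))
u = -1782441 (u = Mul(9, -198049) = -1782441)
o = Mul(Rational(1, 34), I, Pow(181192171, Rational(1, 2))) (o = Pow(Add(Mul(Pow(Add(36, 236), -1), Add(-113, -59)), -156740), Rational(1, 2)) = Pow(Add(Mul(Pow(272, -1), -172), -156740), Rational(1, 2)) = Pow(Add(Mul(Rational(1, 272), -172), -156740), Rational(1, 2)) = Pow(Add(Rational(-43, 68), -156740), Rational(1, 2)) = Pow(Rational(-10658363, 68), Rational(1, 2)) = Mul(Rational(1, 34), I, Pow(181192171, Rational(1, 2))) ≈ Mul(395.90, I))
Add(Add(Function('J')(-413), o), u) = Add(Add(-413, Mul(Rational(1, 34), I, Pow(181192171, Rational(1, 2)))), -1782441) = Add(-1782854, Mul(Rational(1, 34), I, Pow(181192171, Rational(1, 2))))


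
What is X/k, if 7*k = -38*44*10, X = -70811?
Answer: 495677/16720 ≈ 29.646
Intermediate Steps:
k = -16720/7 (k = (-38*44*10)/7 = (-1672*10)/7 = (⅐)*(-16720) = -16720/7 ≈ -2388.6)
X/k = -70811/(-16720/7) = -70811*(-7/16720) = 495677/16720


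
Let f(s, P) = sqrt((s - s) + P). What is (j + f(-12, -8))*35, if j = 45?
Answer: 1575 + 70*I*sqrt(2) ≈ 1575.0 + 98.995*I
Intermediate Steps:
f(s, P) = sqrt(P) (f(s, P) = sqrt(0 + P) = sqrt(P))
(j + f(-12, -8))*35 = (45 + sqrt(-8))*35 = (45 + 2*I*sqrt(2))*35 = 1575 + 70*I*sqrt(2)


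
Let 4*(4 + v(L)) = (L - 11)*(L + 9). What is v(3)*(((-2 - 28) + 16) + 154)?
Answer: -3920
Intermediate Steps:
v(L) = -4 + (-11 + L)*(9 + L)/4 (v(L) = -4 + ((L - 11)*(L + 9))/4 = -4 + ((-11 + L)*(9 + L))/4 = -4 + (-11 + L)*(9 + L)/4)
v(3)*(((-2 - 28) + 16) + 154) = (-115/4 - 1/2*3 + (1/4)*3**2)*(((-2 - 28) + 16) + 154) = (-115/4 - 3/2 + (1/4)*9)*((-30 + 16) + 154) = (-115/4 - 3/2 + 9/4)*(-14 + 154) = -28*140 = -3920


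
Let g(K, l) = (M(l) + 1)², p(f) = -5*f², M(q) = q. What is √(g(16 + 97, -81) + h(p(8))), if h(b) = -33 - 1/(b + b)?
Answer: √40748810/80 ≈ 79.793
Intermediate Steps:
h(b) = -33 - 1/(2*b)
g(K, l) = (1 + l)² (g(K, l) = (l + 1)² = (1 + l)²)
√(g(16 + 97, -81) + h(p(8))) = √((1 - 81)² + (-33 - 1/(2*((-5*8²))))) = √((-80)² + (-33 - 1/(2*((-5*64))))) = √(6400 + (-33 - ½/(-320))) = √(6400 + (-33 - ½*(-1/320))) = √(6400 + (-33 + 1/640)) = √(6400 - 21119/640) = √(4074881/640) = √40748810/80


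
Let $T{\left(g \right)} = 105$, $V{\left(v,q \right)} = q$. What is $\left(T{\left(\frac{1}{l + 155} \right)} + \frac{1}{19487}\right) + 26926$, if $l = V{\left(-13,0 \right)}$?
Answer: $\frac{526753098}{19487} \approx 27031.0$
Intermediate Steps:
$l = 0$
$\left(T{\left(\frac{1}{l + 155} \right)} + \frac{1}{19487}\right) + 26926 = \left(105 + \frac{1}{19487}\right) + 26926 = \frac{2046136}{19487} + 26926 = \frac{526753098}{19487}$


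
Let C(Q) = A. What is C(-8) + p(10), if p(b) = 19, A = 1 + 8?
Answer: 28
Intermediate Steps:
A = 9
C(Q) = 9
C(-8) + p(10) = 9 + 19 = 28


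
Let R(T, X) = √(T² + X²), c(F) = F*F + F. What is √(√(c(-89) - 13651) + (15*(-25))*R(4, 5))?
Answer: √(-375*√41 + 23*I*√11) ≈ 0.7783 + 49.008*I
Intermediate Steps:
c(F) = F + F² (c(F) = F² + F = F + F²)
√(√(c(-89) - 13651) + (15*(-25))*R(4, 5)) = √(√(-89*(1 - 89) - 13651) + (15*(-25))*√(4² + 5²)) = √(√(-89*(-88) - 13651) - 375*√(16 + 25)) = √(√(7832 - 13651) - 375*√41) = √(√(-5819) - 375*√41) = √(23*I*√11 - 375*√41) = √(-375*√41 + 23*I*√11)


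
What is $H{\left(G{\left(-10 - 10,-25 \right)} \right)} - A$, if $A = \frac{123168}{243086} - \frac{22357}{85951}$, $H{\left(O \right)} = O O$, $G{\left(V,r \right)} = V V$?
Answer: $\frac{1671476207010467}{10446742393} \approx 1.6 \cdot 10^{5}$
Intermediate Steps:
$G{\left(V,r \right)} = V^{2}$
$H{\left(O \right)} = O^{2}$
$A = \frac{2575869533}{10446742393}$ ($A = 123168 \cdot \frac{1}{243086} - \frac{22357}{85951} = \frac{61584}{121543} - \frac{22357}{85951} = \frac{2575869533}{10446742393} \approx 0.24657$)
$H{\left(G{\left(-10 - 10,-25 \right)} \right)} - A = \left(\left(-10 - 10\right)^{2}\right)^{2} - \frac{2575869533}{10446742393} = \left(\left(-20\right)^{2}\right)^{2} - \frac{2575869533}{10446742393} = 400^{2} - \frac{2575869533}{10446742393} = 160000 - \frac{2575869533}{10446742393} = \frac{1671476207010467}{10446742393}$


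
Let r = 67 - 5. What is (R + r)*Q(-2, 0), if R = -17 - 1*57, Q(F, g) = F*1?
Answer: 24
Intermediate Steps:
Q(F, g) = F
r = 62
R = -74 (R = -17 - 57 = -74)
(R + r)*Q(-2, 0) = (-74 + 62)*(-2) = -12*(-2) = 24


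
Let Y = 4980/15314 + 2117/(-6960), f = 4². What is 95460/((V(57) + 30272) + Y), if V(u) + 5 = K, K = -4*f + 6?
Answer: 175424932800/55514513759 ≈ 3.1600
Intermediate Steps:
f = 16
Y = 38639/1837680 (Y = 4980*(1/15314) + 2117*(-1/6960) = 2490/7657 - 73/240 = 38639/1837680 ≈ 0.021026)
K = -58 (K = -4*16 + 6 = -64 + 6 = -58)
V(u) = -63 (V(u) = -5 - 58 = -63)
95460/((V(57) + 30272) + Y) = 95460/((-63 + 30272) + 38639/1837680) = 95460/(30209 + 38639/1837680) = 95460/(55514513759/1837680) = 95460*(1837680/55514513759) = 175424932800/55514513759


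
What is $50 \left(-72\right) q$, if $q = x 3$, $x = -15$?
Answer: $162000$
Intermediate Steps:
$q = -45$ ($q = \left(-15\right) 3 = -45$)
$50 \left(-72\right) q = 50 \left(-72\right) \left(-45\right) = \left(-3600\right) \left(-45\right) = 162000$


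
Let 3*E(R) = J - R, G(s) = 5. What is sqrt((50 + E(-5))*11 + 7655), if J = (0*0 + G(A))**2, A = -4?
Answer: sqrt(8315) ≈ 91.187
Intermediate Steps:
J = 25 (J = (0*0 + 5)**2 = (0 + 5)**2 = 5**2 = 25)
E(R) = 25/3 - R/3 (E(R) = (25 - R)/3 = 25/3 - R/3)
sqrt((50 + E(-5))*11 + 7655) = sqrt((50 + (25/3 - 1/3*(-5)))*11 + 7655) = sqrt((50 + (25/3 + 5/3))*11 + 7655) = sqrt((50 + 10)*11 + 7655) = sqrt(60*11 + 7655) = sqrt(660 + 7655) = sqrt(8315)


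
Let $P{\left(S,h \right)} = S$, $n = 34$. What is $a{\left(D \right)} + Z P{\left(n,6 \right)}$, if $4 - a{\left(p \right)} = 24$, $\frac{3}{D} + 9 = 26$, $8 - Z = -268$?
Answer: $9364$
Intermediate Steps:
$Z = 276$ ($Z = 8 - -268 = 8 + 268 = 276$)
$D = \frac{3}{17}$ ($D = \frac{3}{-9 + 26} = \frac{3}{17} \approx 0.17647$)
$a{\left(p \right)} = -20$ ($a{\left(p \right)} = 4 - 24 = -20$)
$a{\left(D \right)} + Z P{\left(n,6 \right)} = -20 + 276 \cdot 34 = -20 + 9384 = 9364$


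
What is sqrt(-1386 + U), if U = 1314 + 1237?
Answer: sqrt(1165) ≈ 34.132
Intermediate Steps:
U = 2551
sqrt(-1386 + U) = sqrt(-1386 + 2551) = sqrt(1165)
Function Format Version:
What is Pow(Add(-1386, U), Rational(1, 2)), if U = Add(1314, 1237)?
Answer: Pow(1165, Rational(1, 2)) ≈ 34.132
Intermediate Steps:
U = 2551
Pow(Add(-1386, U), Rational(1, 2)) = Pow(Add(-1386, 2551), Rational(1, 2)) = Pow(1165, Rational(1, 2))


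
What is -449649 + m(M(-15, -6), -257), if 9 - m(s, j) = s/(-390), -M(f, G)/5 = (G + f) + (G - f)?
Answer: -5845318/13 ≈ -4.4964e+5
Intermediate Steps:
M(f, G) = -10*G (M(f, G) = -5*((G + f) + (G - f)) = -10*G)
m(s, j) = 9 + s/390 (m(s, j) = 9 - s/(-390) = 9 - s*(-1)/390 = 9 - (-1)*s/390 = 9 + s/390)
-449649 + m(M(-15, -6), -257) = -449649 + (9 + (-10*(-6))/390) = -449649 + (9 + (1/390)*60) = -449649 + (9 + 2/13) = -449649 + 119/13 = -5845318/13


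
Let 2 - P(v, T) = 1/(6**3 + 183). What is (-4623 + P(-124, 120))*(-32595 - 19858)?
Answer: 96711792340/399 ≈ 2.4239e+8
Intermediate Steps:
P(v, T) = 797/399 (P(v, T) = 2 - 1/(6**3 + 183) = 2 - 1/(216 + 183) = 2 - 1/399 = 797/399)
(-4623 + P(-124, 120))*(-32595 - 19858) = (-4623 + 797/399)*(-32595 - 19858) = -1843780/399*(-52453) = 96711792340/399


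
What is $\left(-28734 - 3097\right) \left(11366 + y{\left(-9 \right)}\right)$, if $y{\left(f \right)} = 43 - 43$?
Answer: $-361791146$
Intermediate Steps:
$y{\left(f \right)} = 0$
$\left(-28734 - 3097\right) \left(11366 + y{\left(-9 \right)}\right) = \left(-28734 - 3097\right) \left(11366 + 0\right) = \left(-31831\right) 11366 = -361791146$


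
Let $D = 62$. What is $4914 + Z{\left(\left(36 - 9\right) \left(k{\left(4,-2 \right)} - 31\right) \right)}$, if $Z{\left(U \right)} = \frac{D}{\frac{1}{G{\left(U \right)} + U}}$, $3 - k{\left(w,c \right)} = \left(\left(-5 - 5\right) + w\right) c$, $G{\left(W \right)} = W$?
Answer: $-129006$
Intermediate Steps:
$k{\left(w,c \right)} = 3 - c \left(-10 + w\right)$ ($k{\left(w,c \right)} = 3 - \left(\left(-5 - 5\right) + w\right) c = 3 - \left(-10 + w\right) c = 3 - c \left(-10 + w\right)$)
$Z{\left(U \right)} = 124 U$ ($Z{\left(U \right)} = \frac{62}{\frac{1}{U + U}} = \frac{62}{\frac{1}{2 U}} = \frac{62}{\frac{1}{2} \frac{1}{U}} = 62 \cdot 2 U = 124 U$)
$4914 + Z{\left(\left(36 - 9\right) \left(k{\left(4,-2 \right)} - 31\right) \right)} = 4914 + 124 \left(36 - 9\right) \left(\left(3 + 10 \left(-2\right) - \left(-2\right) 4\right) - 31\right) = 4914 + 124 \cdot 27 \left(\left(3 - 20 + 8\right) - 31\right) = 4914 + 124 \cdot 27 \left(-9 - 31\right) = 4914 + 124 \cdot 27 \left(-40\right) = 4914 + 124 \left(-1080\right) = 4914 - 133920 = -129006$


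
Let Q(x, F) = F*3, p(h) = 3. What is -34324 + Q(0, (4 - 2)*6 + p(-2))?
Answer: -34279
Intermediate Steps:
Q(x, F) = 3*F
-34324 + Q(0, (4 - 2)*6 + p(-2)) = -34324 + 3*((4 - 2)*6 + 3) = -34324 + 3*(2*6 + 3) = -34324 + 3*(12 + 3) = -34324 + 3*15 = -34324 + 45 = -34279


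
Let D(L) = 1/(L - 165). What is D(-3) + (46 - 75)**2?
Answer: 141287/168 ≈ 840.99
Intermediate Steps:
D(L) = 1/(-165 + L)
D(-3) + (46 - 75)**2 = 1/(-165 - 3) + (46 - 75)**2 = 1/(-168) + (-29)**2 = -1/168 + 841 = 141287/168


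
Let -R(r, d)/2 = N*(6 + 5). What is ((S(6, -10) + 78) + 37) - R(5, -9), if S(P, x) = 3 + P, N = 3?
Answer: 190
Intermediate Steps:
R(r, d) = -66 (R(r, d) = -6*(6 + 5) = -6*11 = -2*33 = -66)
((S(6, -10) + 78) + 37) - R(5, -9) = (((3 + 6) + 78) + 37) - 1*(-66) = ((9 + 78) + 37) + 66 = (87 + 37) + 66 = 124 + 66 = 190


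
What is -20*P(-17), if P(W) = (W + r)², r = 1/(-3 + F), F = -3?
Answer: -53045/9 ≈ -5893.9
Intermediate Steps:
r = -⅙ (r = 1/(-3 - 3) = 1/(-6) = -⅙ ≈ -0.16667)
P(W) = (-⅙ + W)² (P(W) = (W - ⅙)² = (-⅙ + W)²)
-20*P(-17) = -5*(-1 + 6*(-17))²/9 = -5*(-1 - 102)²/9 = -5*(-103)²/9 = -5*10609/9 = -20*10609/36 = -53045/9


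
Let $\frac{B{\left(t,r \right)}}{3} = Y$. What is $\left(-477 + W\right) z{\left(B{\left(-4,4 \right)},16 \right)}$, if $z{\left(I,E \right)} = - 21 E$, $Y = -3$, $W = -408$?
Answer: $297360$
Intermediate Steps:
$B{\left(t,r \right)} = -9$ ($B{\left(t,r \right)} = 3 \left(-3\right) = -9$)
$\left(-477 + W\right) z{\left(B{\left(-4,4 \right)},16 \right)} = \left(-477 - 408\right) \left(\left(-21\right) 16\right) = \left(-885\right) \left(-336\right) = 297360$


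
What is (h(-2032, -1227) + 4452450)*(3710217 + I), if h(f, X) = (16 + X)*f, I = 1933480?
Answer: 39016017387794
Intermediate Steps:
h(f, X) = f*(16 + X)
(h(-2032, -1227) + 4452450)*(3710217 + I) = (-2032*(16 - 1227) + 4452450)*(3710217 + 1933480) = (-2032*(-1211) + 4452450)*5643697 = (2460752 + 4452450)*5643697 = 6913202*5643697 = 39016017387794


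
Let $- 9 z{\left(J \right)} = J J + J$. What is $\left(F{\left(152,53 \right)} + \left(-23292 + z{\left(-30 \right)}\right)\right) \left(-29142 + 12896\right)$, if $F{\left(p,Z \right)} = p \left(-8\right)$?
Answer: $\frac{1199182244}{3} \approx 3.9973 \cdot 10^{8}$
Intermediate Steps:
$F{\left(p,Z \right)} = - 8 p$
$z{\left(J \right)} = - \frac{J}{9} - \frac{J^{2}}{9}$ ($z{\left(J \right)} = - \frac{J J + J}{9} = - \frac{J^{2} + J}{9} = - \frac{J + J^{2}}{9} = - \frac{J}{9} - \frac{J^{2}}{9}$)
$\left(F{\left(152,53 \right)} + \left(-23292 + z{\left(-30 \right)}\right)\right) \left(-29142 + 12896\right) = \left(\left(-8\right) 152 - \left(23292 - \frac{10 \left(1 - 30\right)}{3}\right)\right) \left(-29142 + 12896\right) = \left(-1216 - \left(23292 - - \frac{290}{3}\right)\right) \left(-16246\right) = \left(-1216 - \frac{70166}{3}\right) \left(-16246\right) = \left(- \frac{73814}{3}\right) \left(-16246\right) = \frac{1199182244}{3}$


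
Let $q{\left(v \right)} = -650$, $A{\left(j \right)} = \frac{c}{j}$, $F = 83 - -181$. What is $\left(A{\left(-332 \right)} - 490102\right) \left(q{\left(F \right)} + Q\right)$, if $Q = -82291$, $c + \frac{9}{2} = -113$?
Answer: $\frac{26991281696913}{664} \approx 4.0649 \cdot 10^{10}$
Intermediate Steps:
$F = 264$ ($F = 83 + 181 = 264$)
$c = - \frac{235}{2}$ ($c = - \frac{9}{2} - 113 = - \frac{235}{2} \approx -117.5$)
$A{\left(j \right)} = - \frac{235}{2 j}$
$\left(A{\left(-332 \right)} - 490102\right) \left(q{\left(F \right)} + Q\right) = \left(- \frac{235}{2 \left(-332\right)} - 490102\right) \left(-650 - 82291\right) = \left(\left(- \frac{235}{2}\right) \left(- \frac{1}{332}\right) - 490102\right) \left(-82941\right) = \left(\frac{235}{664} - 490102\right) \left(-82941\right) = \left(- \frac{325427493}{664}\right) \left(-82941\right) = \frac{26991281696913}{664}$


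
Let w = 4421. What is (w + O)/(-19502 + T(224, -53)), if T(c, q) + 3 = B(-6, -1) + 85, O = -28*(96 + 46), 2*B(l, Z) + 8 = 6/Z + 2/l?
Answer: -2670/116563 ≈ -0.022906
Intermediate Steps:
B(l, Z) = -4 + 1/l + 3/Z (B(l, Z) = -4 + (6/Z + 2/l)/2 = -4 + (2/l + 6/Z)/2 = -4 + (1/l + 3/Z) = -4 + 1/l + 3/Z)
O = -3976 (O = -28*142 = -3976)
T(c, q) = 449/6 (T(c, q) = -3 + ((-4 + 1/(-6) + 3/(-1)) + 85) = -3 + ((-4 - ⅙ + 3*(-1)) + 85) = -3 + ((-4 - ⅙ - 3) + 85) = -3 + (-43/6 + 85) = -3 + 467/6 = 449/6)
(w + O)/(-19502 + T(224, -53)) = (4421 - 3976)/(-19502 + 449/6) = 445/(-116563/6) = 445*(-6/116563) = -2670/116563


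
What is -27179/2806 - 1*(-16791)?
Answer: 47088367/2806 ≈ 16781.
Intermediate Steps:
-27179/2806 - 1*(-16791) = -27179*1/2806 + 16791 = -27179/2806 + 16791 = 47088367/2806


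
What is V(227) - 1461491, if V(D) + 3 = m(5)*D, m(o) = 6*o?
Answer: -1454684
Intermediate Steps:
V(D) = -3 + 30*D (V(D) = -3 + (6*5)*D = -3 + 30*D)
V(227) - 1461491 = (-3 + 30*227) - 1461491 = (-3 + 6810) - 1461491 = 6807 - 1461491 = -1454684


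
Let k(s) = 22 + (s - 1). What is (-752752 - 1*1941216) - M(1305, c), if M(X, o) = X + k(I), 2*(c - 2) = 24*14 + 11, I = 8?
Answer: -2695302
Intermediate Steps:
c = 351/2 (c = 2 + (24*14 + 11)/2 = 2 + (336 + 11)/2 = 2 + (½)*347 = 2 + 347/2 = 351/2 ≈ 175.50)
k(s) = 21 + s (k(s) = 22 + (-1 + s) = 21 + s)
M(X, o) = 29 + X (M(X, o) = X + (21 + 8) = X + 29 = 29 + X)
(-752752 - 1*1941216) - M(1305, c) = (-752752 - 1*1941216) - (29 + 1305) = (-752752 - 1941216) - 1*1334 = -2693968 - 1334 = -2695302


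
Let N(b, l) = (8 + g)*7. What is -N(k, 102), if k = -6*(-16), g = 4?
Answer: -84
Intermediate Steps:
k = 96
N(b, l) = 84 (N(b, l) = (8 + 4)*7 = 12*7 = 84)
-N(k, 102) = -1*84 = -84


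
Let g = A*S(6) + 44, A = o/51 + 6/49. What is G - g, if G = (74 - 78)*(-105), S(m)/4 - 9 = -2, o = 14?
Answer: 130264/357 ≈ 364.89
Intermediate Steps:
S(m) = 28 (S(m) = 36 + 4*(-2) = 36 - 8 = 28)
A = 992/2499 (A = 14/51 + 6/49 = 992/2499 ≈ 0.39696)
G = 420 (G = -4*(-105) = 420)
g = 19676/357 (g = (992/2499)*28 + 44 = 3968/357 + 44 = 19676/357 ≈ 55.115)
G - g = 420 - 1*19676/357 = 420 - 19676/357 = 130264/357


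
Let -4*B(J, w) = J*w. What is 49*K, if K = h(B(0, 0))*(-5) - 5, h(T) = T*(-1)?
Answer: -245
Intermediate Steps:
B(J, w) = -J*w/4
h(T) = -T
K = -5 (K = -(-1)*0*0/4*(-5) - 5 = -1*0*(-5) - 5 = 0*(-5) - 5 = 0 - 5 = -5)
49*K = 49*(-5) = -245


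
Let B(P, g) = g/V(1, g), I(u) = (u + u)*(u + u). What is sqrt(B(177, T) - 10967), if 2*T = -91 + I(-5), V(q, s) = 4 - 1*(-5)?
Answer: 3*I*sqrt(4874)/2 ≈ 104.72*I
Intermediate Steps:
V(q, s) = 9 (V(q, s) = 4 + 5 = 9)
I(u) = 4*u**2 (I(u) = (2*u)*(2*u) = 4*u**2)
T = 9/2 (T = (-91 + 4*(-5)**2)/2 = (-91 + 4*25)/2 = (-91 + 100)/2 = (1/2)*9 = 9/2 ≈ 4.5000)
B(P, g) = g/9
sqrt(B(177, T) - 10967) = sqrt((1/9)*(9/2) - 10967) = sqrt(1/2 - 10967) = sqrt(-21933/2) = 3*I*sqrt(4874)/2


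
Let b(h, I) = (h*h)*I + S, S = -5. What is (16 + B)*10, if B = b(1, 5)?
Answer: 160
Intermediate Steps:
b(h, I) = -5 + I*h² (b(h, I) = (h*h)*I - 5 = h²*I - 5 = I*h² - 5 = -5 + I*h²)
B = 0 (B = -5 + 5*1² = -5 + 5*1 = -5 + 5 = 0)
(16 + B)*10 = (16 + 0)*10 = 16*10 = 160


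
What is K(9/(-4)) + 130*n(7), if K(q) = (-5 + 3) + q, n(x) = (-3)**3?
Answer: -14057/4 ≈ -3514.3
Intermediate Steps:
n(x) = -27
K(q) = -2 + q
K(9/(-4)) + 130*n(7) = (-2 + 9/(-4)) + 130*(-27) = (-2 + 9*(-1/4)) - 3510 = (-2 - 9/4) - 3510 = -17/4 - 3510 = -14057/4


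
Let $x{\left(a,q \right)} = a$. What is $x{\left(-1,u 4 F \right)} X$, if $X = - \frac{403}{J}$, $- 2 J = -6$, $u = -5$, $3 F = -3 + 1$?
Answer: $\frac{403}{3} \approx 134.33$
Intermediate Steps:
$F = - \frac{2}{3}$ ($F = \frac{-3 + 1}{3} = \frac{1}{3} \left(-2\right) = - \frac{2}{3} \approx -0.66667$)
$J = 3$ ($J = \left(- \frac{1}{2}\right) \left(-6\right) = 3$)
$X = - \frac{403}{3} \approx -134.33$
$x{\left(-1,u 4 F \right)} X = \left(-1\right) \left(- \frac{403}{3}\right) = \frac{403}{3}$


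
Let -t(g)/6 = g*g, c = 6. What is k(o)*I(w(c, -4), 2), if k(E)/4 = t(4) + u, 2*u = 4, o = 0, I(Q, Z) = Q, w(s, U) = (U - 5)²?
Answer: -30456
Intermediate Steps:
w(s, U) = (-5 + U)²
t(g) = -6*g² (t(g) = -6*g*g = -6*g²)
u = 2 (u = (½)*4 = 2)
k(E) = -376 (k(E) = 4*(-6*4² + 2) = 4*(-6*16 + 2) = 4*(-96 + 2) = 4*(-94) = -376)
k(o)*I(w(c, -4), 2) = -376*(-5 - 4)² = -376*(-9)² = -376*81 = -30456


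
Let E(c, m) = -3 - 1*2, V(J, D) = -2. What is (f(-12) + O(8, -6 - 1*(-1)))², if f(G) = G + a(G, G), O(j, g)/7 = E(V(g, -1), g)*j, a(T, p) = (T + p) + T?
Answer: 107584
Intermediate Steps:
a(T, p) = p + 2*T
E(c, m) = -5 (E(c, m) = -3 - 2 = -5)
O(j, g) = -35*j (O(j, g) = 7*(-5*j) = -35*j)
f(G) = 4*G (f(G) = G + (G + 2*G) = G + 3*G = 4*G)
(f(-12) + O(8, -6 - 1*(-1)))² = (4*(-12) - 35*8)² = (-48 - 280)² = (-328)² = 107584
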